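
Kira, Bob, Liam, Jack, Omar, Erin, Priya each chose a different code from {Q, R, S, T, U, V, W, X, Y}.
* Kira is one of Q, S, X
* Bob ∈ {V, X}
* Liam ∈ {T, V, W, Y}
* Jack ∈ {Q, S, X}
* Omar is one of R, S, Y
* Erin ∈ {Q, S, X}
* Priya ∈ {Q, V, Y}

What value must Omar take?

R

Kira, Jack, Erin share exactly the 3 values {Q, S, X}; by pigeonhole those values go to them, so strike Q, S, X from Bob, Omar, Priya.
Bob has just one choice, so Bob = V. Remove V from Liam, Priya.
That leaves Priya = Y. Strike Y from Liam, Omar.
So Omar = R.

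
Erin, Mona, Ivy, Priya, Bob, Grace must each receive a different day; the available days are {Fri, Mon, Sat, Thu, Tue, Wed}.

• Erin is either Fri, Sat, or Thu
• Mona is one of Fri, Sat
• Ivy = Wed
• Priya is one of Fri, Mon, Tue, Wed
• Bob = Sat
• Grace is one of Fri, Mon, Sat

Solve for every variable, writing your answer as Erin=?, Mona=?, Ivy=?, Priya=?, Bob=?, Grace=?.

Erin=Thu, Mona=Fri, Ivy=Wed, Priya=Tue, Bob=Sat, Grace=Mon

Ivy has just one choice, so Ivy = Wed. Remove Wed from Priya.
Bob must be Sat (only option left). Remove Sat from Erin, Mona, Grace.
That leaves Mona = Fri. So Erin, Priya, Grace can't be Fri.
Grace must be Mon (only option left). Strike Mon from Priya.
Erin has just one choice, so Erin = Thu.
That leaves Priya = Tue.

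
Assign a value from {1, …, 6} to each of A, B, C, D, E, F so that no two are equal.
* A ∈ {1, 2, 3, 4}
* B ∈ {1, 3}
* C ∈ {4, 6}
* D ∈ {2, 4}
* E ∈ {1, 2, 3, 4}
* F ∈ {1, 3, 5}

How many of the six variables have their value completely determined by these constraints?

2

Among the 6 variables, 5 fits only F (and all 6 values in {1, 2, 3, 4, 5, 6} must be used), so F = 5.
The 5 still-open variables draw from only 5 values {1, 2, 3, 4, 6}, so each is used; only C can be 6, hence C = 6.
Determined: C=6, F=5. The other variables each still have more than one consistent value. That makes 2.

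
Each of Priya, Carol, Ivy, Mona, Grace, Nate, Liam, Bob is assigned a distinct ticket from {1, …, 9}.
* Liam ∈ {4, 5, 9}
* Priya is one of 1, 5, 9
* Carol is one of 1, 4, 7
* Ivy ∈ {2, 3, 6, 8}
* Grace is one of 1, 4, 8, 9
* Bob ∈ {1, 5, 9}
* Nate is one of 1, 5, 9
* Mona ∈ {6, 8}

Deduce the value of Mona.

6

The 3 variables Priya, Nate, Bob are confined to {1, 5, 9}, which locks those values in; drop them from Carol, Grace, Liam.
Liam has just one choice, so Liam = 4. Strike 4 from Carol, Grace.
Carol's domain is down to {7}, so Carol = 7.
Grace's domain is down to {8}, so Grace = 8. Eliminate 8 elsewhere: Ivy, Mona.
So Mona = 6.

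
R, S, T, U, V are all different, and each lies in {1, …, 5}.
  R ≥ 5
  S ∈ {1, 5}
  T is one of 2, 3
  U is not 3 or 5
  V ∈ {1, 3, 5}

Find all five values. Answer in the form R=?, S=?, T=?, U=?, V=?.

R=5, S=1, T=2, U=4, V=3

R must be 5 (only option left). Strike 5 from S, V.
S's domain is down to {1}, so S = 1. Strike 1 from U, V.
That leaves V = 3. So T can't be 3.
T's domain is down to {2}, so T = 2. Eliminate 2 elsewhere: U.
U's domain is down to {4}, so U = 4.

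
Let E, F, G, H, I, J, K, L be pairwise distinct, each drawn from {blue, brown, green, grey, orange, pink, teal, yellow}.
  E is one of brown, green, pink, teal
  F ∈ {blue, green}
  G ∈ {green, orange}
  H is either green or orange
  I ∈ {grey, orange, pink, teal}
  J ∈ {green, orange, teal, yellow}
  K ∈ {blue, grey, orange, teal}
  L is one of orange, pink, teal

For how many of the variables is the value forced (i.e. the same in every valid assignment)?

The 8 variables draw from only 8 values {blue, brown, green, grey, orange, pink, teal, yellow}, so each is used; only E can be brown, hence E = brown.
The 7 still-open variables together cover exactly {blue, green, grey, orange, pink, teal, yellow} — 7 values for 7 variables — and yellow appears only in J's list, so J = yellow.
G and H between them cover only {green, orange} — a naked pair. Remove those values from F, I, K, L.
F's domain is down to {blue}, so F = blue. Strike blue from K.
Determined: E=brown, F=blue, J=yellow. The other variables each still have more than one consistent value. That makes 3.

3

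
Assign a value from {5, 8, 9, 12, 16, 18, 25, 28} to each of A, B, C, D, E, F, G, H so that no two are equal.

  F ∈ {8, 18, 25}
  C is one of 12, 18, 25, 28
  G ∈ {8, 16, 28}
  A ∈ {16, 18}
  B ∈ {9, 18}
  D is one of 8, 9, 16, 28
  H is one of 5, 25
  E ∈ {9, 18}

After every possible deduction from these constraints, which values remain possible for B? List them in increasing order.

The 8 variables draw from only 8 values {5, 8, 9, 12, 16, 18, 25, 28}, so each is used; only H can be 5, hence H = 5.
Among the 7 still-open variables, 12 fits only C (and all 7 values in {8, 9, 12, 16, 18, 25, 28} must be used), so C = 12.
The 6 still-open variables together cover exactly {8, 9, 16, 18, 25, 28} — 6 values for 6 variables — and 25 appears only in F's list, so F = 25.
B and E share exactly the 2 values {9, 18}; by pigeonhole those values go to them, so strike 9, 18 from A, D.
A has just one choice, so A = 16. Strike 16 from D, G.
No further eliminations apply; B can still be any of 9, 18.

9, 18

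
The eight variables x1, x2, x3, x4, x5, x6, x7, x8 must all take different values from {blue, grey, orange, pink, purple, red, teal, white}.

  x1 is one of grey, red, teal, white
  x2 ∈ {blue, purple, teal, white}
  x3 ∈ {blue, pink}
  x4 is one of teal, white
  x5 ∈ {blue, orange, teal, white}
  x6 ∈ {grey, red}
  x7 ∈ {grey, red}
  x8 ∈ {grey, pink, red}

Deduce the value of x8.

The 8 variables together cover exactly {blue, grey, orange, pink, purple, red, teal, white} — 8 values for 8 variables — and orange appears only in x5's list, so x5 = orange.
The 7 still-open variables together cover exactly {blue, grey, pink, purple, red, teal, white} — 7 values for 7 variables — and purple appears only in x2's list, so x2 = purple.
The 6 still-open variables together cover exactly {blue, grey, pink, red, teal, white} — 6 values for 6 variables — and blue appears only in x3's list, so x3 = blue.
The 5 still-open variables together cover exactly {grey, pink, red, teal, white} — 5 values for 5 variables — and pink appears only in x8's list, so x8 = pink.

pink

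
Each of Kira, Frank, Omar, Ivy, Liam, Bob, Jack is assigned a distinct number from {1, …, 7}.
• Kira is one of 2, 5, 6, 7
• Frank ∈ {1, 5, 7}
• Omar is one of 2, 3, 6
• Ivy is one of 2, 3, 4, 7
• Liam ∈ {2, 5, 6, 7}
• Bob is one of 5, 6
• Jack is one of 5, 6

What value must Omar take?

3

Among the 7 variables, 1 fits only Frank (and all 7 values in {1, 2, 3, 4, 5, 6, 7} must be used), so Frank = 1.
The 6 still-open variables together cover exactly {2, 3, 4, 5, 6, 7} — 6 values for 6 variables — and 4 appears only in Ivy's list, so Ivy = 4.
The 5 still-open variables together cover exactly {2, 3, 5, 6, 7} — 5 values for 5 variables — and 3 appears only in Omar's list, so Omar = 3.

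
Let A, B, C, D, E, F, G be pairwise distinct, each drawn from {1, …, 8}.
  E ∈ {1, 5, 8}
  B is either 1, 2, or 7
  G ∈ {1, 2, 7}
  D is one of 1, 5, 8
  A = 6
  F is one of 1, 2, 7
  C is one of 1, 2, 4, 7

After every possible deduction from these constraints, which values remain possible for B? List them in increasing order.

A must be 6 (only option left).
The 6 still-open variables together cover exactly {1, 2, 4, 5, 7, 8} — 6 values for 6 variables — and 4 appears only in C's list, so C = 4.
B, F, G between them cover only {1, 2, 7} — a naked triple. Remove those values from D, E.
No further eliminations apply; B can still be any of 1, 2, 7.

1, 2, 7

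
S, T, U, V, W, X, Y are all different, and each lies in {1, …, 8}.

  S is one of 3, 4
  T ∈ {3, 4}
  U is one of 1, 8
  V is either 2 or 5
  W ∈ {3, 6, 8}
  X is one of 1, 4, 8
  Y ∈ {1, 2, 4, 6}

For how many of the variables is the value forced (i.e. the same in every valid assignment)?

The 7 variables together cover exactly {1, 2, 3, 4, 5, 6, 8} — 7 values for 7 variables — and 5 appears only in V's list, so V = 5.
The 6 still-open variables together cover exactly {1, 2, 3, 4, 6, 8} — 6 values for 6 variables — and 2 appears only in Y's list, so Y = 2.
The 5 still-open variables draw from only 5 values {1, 3, 4, 6, 8}, so each is used; only W can be 6, hence W = 6.
S and T between them cover only {3, 4} — a naked pair. Remove those values from X.
Determined: V=5, W=6, Y=2. The other variables each still have more than one consistent value. That makes 3.

3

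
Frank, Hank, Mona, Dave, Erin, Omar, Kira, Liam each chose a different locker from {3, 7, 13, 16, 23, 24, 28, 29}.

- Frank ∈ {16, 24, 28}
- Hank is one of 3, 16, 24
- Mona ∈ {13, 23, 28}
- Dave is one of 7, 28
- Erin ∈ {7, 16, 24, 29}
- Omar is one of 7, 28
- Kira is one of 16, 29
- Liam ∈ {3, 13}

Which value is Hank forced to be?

The 8 variables draw from only 8 values {3, 7, 13, 16, 23, 24, 28, 29}, so each is used; only Mona can be 23, hence Mona = 23.
The 7 still-open variables together cover exactly {3, 7, 13, 16, 24, 28, 29} — 7 values for 7 variables — and 13 appears only in Liam's list, so Liam = 13.
The 6 still-open variables together cover exactly {3, 7, 16, 24, 28, 29} — 6 values for 6 variables — and 3 appears only in Hank's list, so Hank = 3.

3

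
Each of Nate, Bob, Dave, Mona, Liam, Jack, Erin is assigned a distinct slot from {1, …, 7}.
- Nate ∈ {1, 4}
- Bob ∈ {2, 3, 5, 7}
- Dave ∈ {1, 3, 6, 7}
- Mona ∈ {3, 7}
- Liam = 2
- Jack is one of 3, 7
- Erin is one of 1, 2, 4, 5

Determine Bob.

5

Liam has just one choice, so Liam = 2. Strike 2 from Bob, Erin.
Among the 6 still-open variables, 6 fits only Dave (and all 6 values in {1, 3, 4, 5, 6, 7} must be used), so Dave = 6.
Mona and Jack between them cover only {3, 7} — a naked pair. Remove those values from Bob.
So Bob = 5.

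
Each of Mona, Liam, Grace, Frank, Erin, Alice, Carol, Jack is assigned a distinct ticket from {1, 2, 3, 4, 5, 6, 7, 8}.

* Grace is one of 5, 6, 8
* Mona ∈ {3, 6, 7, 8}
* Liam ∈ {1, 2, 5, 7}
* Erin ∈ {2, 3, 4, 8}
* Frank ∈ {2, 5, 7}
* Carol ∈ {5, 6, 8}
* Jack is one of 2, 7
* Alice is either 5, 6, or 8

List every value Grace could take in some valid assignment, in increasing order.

Among the 8 variables, 1 fits only Liam (and all 8 values in {1, 2, 3, 4, 5, 6, 7, 8} must be used), so Liam = 1.
Among the 7 still-open variables, 4 fits only Erin (and all 7 values in {2, 3, 4, 5, 6, 7, 8} must be used), so Erin = 4.
The 6 still-open variables together cover exactly {2, 3, 5, 6, 7, 8} — 6 values for 6 variables — and 3 appears only in Mona's list, so Mona = 3.
Grace, Alice, Carol between them cover only {5, 6, 8} — a naked triple. Remove those values from Frank.
No further eliminations apply; Grace can still be any of 5, 6, 8.

5, 6, 8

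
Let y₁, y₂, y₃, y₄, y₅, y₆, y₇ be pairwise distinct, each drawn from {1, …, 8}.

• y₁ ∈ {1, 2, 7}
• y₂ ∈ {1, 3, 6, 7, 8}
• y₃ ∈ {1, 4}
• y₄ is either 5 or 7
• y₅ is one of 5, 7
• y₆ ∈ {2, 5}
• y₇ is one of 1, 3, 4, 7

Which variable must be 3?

y₇

y₄ and y₅ share exactly the 2 values {5, 7}; by pigeonhole those values go to them, so strike 5, 7 from y₁, y₂, y₆, y₇.
y₆'s domain is down to {2}, so y₆ = 2. Strike 2 from y₁.
y₁ must be 1 (only option left). Strike 1 from y₂, y₃, y₇.
y₃ must be 4 (only option left). Strike 4 from y₇.
So 3 goes to y₇.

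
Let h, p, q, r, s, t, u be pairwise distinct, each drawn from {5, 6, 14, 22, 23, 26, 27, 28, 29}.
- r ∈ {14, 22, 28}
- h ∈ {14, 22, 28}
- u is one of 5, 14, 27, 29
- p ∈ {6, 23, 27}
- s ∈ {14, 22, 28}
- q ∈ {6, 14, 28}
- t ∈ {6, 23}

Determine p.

h, r, s between them cover only {14, 22, 28} — a naked triple. Remove those values from q, u.
q has just one choice, so q = 6. Strike 6 from p, t.
t must be 23 (only option left). Remove 23 from p.
So p = 27.

27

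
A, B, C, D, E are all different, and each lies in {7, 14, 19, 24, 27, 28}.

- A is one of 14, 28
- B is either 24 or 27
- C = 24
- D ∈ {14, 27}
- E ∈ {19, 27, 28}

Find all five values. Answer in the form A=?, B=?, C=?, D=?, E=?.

A=28, B=27, C=24, D=14, E=19

C must be 24 (only option left). Eliminate 24 elsewhere: B.
That leaves B = 27. So D, E can't be 27.
That leaves D = 14. So A can't be 14.
A's domain is down to {28}, so A = 28. Eliminate 28 elsewhere: E.
E must be 19 (only option left).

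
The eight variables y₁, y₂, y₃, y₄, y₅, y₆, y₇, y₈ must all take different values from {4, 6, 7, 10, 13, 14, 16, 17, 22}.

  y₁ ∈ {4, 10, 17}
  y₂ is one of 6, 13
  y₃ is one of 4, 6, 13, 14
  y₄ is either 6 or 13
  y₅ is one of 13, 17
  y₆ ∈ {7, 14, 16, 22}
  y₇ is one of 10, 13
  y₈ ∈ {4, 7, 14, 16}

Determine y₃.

y₂ and y₄ share exactly the 2 values {6, 13}; by pigeonhole those values go to them, so strike 6, 13 from y₃, y₅, y₇.
y₅ must be 17 (only option left). Strike 17 from y₁.
y₇ has just one choice, so y₇ = 10. Eliminate 10 elsewhere: y₁.
y₁'s domain is down to {4}, so y₁ = 4. Strike 4 from y₃, y₈.
So y₃ = 14.

14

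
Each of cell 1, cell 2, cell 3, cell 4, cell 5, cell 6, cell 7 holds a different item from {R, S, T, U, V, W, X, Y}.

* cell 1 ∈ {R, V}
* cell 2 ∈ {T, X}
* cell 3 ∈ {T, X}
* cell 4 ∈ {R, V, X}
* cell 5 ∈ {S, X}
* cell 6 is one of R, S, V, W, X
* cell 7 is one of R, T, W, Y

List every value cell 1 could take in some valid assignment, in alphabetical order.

R, V

Among the 7 variables, Y fits only cell 7 (and all 7 values in {R, S, T, V, W, X, Y} must be used), so cell 7 = Y.
The 6 still-open variables draw from only 6 values {R, S, T, V, W, X}, so each is used; only cell 6 can be W, hence cell 6 = W.
The 5 still-open variables together cover exactly {R, S, T, V, X} — 5 values for 5 variables — and S appears only in cell 5's list, so cell 5 = S.
cell 2 and cell 3 between them cover only {T, X} — a naked pair. Remove those values from cell 4.
No further eliminations apply; cell 1 can still be any of R, V.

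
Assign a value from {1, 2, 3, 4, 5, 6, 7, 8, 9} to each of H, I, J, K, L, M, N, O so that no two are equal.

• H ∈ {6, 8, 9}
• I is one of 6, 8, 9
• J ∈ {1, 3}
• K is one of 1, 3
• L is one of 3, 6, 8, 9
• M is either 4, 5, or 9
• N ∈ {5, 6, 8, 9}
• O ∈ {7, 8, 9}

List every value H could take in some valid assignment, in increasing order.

6, 8, 9

The 8 variables together cover exactly {1, 3, 4, 5, 6, 7, 8, 9} — 8 values for 8 variables — and 4 appears only in M's list, so M = 4.
The 7 still-open variables together cover exactly {1, 3, 5, 6, 7, 8, 9} — 7 values for 7 variables — and 5 appears only in N's list, so N = 5.
The 6 still-open variables together cover exactly {1, 3, 6, 7, 8, 9} — 6 values for 6 variables — and 7 appears only in O's list, so O = 7.
The 2 variables J and K are confined to {1, 3}, which locks those values in; drop them from L.
No further eliminations apply; H can still be any of 6, 8, 9.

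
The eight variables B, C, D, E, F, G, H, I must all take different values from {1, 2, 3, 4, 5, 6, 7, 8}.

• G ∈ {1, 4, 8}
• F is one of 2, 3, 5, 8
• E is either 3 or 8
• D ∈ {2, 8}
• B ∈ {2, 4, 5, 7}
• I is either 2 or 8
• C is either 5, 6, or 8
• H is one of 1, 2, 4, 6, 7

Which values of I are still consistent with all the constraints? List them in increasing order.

2, 8

The 2 variables D and I are confined to {2, 8}, which locks those values in; drop them from B, C, E, F, G, H.
E has just one choice, so E = 3. Eliminate 3 elsewhere: F.
F's domain is down to {5}, so F = 5. Eliminate 5 elsewhere: B, C.
C's domain is down to {6}, so C = 6. Strike 6 from H.
No further eliminations apply; I can still be any of 2, 8.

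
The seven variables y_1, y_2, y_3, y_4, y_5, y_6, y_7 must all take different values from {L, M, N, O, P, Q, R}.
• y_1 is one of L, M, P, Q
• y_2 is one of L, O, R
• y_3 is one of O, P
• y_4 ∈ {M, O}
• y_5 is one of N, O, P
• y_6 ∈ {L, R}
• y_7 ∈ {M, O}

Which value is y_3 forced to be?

P

The 7 variables together cover exactly {L, M, N, O, P, Q, R} — 7 values for 7 variables — and N appears only in y_5's list, so y_5 = N.
The 6 still-open variables draw from only 6 values {L, M, O, P, Q, R}, so each is used; only y_1 can be Q, hence y_1 = Q.
The 5 still-open variables draw from only 5 values {L, M, O, P, R}, so each is used; only y_3 can be P, hence y_3 = P.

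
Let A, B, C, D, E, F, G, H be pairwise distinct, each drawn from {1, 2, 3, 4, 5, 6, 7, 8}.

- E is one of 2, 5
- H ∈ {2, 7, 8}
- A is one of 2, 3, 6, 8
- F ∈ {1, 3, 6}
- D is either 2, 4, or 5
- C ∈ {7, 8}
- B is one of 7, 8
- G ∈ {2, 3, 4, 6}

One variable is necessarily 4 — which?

The 8 variables together cover exactly {1, 2, 3, 4, 5, 6, 7, 8} — 8 values for 8 variables — and 1 appears only in F's list, so F = 1.
B and C between them cover only {7, 8} — a naked pair. Remove those values from A, H.
H's domain is down to {2}, so H = 2. Eliminate 2 elsewhere: A, D, E, G.
E must be 5 (only option left). Strike 5 from D.
So 4 goes to D.

D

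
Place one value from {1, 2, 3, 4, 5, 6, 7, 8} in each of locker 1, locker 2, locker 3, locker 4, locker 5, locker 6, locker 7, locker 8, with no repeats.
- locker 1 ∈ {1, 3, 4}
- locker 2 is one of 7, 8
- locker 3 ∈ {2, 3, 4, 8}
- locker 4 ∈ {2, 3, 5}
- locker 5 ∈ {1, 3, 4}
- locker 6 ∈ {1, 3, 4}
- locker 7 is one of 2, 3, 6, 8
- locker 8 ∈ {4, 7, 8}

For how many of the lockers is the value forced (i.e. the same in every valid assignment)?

3

Among the 8 variables, 5 fits only locker 4 (and all 8 values in {1, 2, 3, 4, 5, 6, 7, 8} must be used), so locker 4 = 5.
The 7 still-open variables draw from only 7 values {1, 2, 3, 4, 6, 7, 8}, so each is used; only locker 7 can be 6, hence locker 7 = 6.
The 6 still-open variables together cover exactly {1, 2, 3, 4, 7, 8} — 6 values for 6 variables — and 2 appears only in locker 3's list, so locker 3 = 2.
locker 1, locker 5, locker 6 share exactly the 3 values {1, 3, 4}; by pigeonhole those values go to them, so strike 1, 3, 4 from locker 8.
Determined: locker 3=2, locker 4=5, locker 7=6. The other lockers each still have more than one consistent value. That makes 3.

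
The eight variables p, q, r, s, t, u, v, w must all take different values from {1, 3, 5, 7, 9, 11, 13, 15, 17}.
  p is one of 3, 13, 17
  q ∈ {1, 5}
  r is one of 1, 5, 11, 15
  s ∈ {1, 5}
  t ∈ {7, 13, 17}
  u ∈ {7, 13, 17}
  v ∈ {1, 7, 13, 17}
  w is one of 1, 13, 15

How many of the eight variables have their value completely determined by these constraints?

3

The 8 variables together cover exactly {1, 3, 5, 7, 11, 13, 15, 17} — 8 values for 8 variables — and 3 appears only in p's list, so p = 3.
The 7 still-open variables draw from only 7 values {1, 5, 7, 11, 13, 15, 17}, so each is used; only r can be 11, hence r = 11.
Among the 6 still-open variables, 15 fits only w (and all 6 values in {1, 5, 7, 13, 15, 17} must be used), so w = 15.
The 2 variables q and s are confined to {1, 5}, which locks those values in; drop them from v.
Determined: p=3, r=11, w=15. The other variables each still have more than one consistent value. That makes 3.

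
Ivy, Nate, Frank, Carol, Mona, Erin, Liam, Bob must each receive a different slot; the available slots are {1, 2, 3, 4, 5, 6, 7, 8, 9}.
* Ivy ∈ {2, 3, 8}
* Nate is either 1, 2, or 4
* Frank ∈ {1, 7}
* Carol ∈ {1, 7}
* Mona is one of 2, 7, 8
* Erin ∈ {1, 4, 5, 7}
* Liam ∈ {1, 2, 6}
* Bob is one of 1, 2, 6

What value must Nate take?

The 8 variables together cover exactly {1, 2, 3, 4, 5, 6, 7, 8} — 8 values for 8 variables — and 3 appears only in Ivy's list, so Ivy = 3.
The 7 still-open variables together cover exactly {1, 2, 4, 5, 6, 7, 8} — 7 values for 7 variables — and 5 appears only in Erin's list, so Erin = 5.
The 6 still-open variables together cover exactly {1, 2, 4, 6, 7, 8} — 6 values for 6 variables — and 4 appears only in Nate's list, so Nate = 4.

4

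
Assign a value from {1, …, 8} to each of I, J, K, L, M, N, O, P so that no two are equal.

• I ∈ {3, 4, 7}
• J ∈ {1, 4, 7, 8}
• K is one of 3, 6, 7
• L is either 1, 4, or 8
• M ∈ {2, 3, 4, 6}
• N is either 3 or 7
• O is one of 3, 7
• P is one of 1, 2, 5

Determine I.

The 8 variables together cover exactly {1, 2, 3, 4, 5, 6, 7, 8} — 8 values for 8 variables — and 5 appears only in P's list, so P = 5.
The 7 still-open variables draw from only 7 values {1, 2, 3, 4, 6, 7, 8}, so each is used; only M can be 2, hence M = 2.
Among the 6 still-open variables, 6 fits only K (and all 6 values in {1, 3, 4, 6, 7, 8} must be used), so K = 6.
The 2 variables N and O are confined to {3, 7}, which locks those values in; drop them from I, J.
So I = 4.

4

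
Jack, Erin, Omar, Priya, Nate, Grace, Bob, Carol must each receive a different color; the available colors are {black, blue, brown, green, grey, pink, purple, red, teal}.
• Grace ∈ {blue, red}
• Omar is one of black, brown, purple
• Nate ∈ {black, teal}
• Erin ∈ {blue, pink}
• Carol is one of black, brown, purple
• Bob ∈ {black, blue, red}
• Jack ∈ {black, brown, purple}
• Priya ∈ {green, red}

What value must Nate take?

The 8 variables draw from only 8 values {black, blue, brown, green, pink, purple, red, teal}, so each is used; only Priya can be green, hence Priya = green.
Among the 7 still-open variables, pink fits only Erin (and all 7 values in {black, blue, brown, pink, purple, red, teal} must be used), so Erin = pink.
The 6 still-open variables together cover exactly {black, blue, brown, purple, red, teal} — 6 values for 6 variables — and teal appears only in Nate's list, so Nate = teal.

teal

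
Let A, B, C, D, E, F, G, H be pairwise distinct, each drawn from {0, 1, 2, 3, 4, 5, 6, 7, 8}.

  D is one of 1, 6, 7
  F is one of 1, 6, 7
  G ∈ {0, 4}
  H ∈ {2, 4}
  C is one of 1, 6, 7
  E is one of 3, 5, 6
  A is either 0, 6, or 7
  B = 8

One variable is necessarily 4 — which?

G

B must be 8 (only option left).
C, D, F between them cover only {1, 6, 7} — a naked triple. Remove those values from A, E.
A has just one choice, so A = 0. Strike 0 from G.
So 4 goes to G.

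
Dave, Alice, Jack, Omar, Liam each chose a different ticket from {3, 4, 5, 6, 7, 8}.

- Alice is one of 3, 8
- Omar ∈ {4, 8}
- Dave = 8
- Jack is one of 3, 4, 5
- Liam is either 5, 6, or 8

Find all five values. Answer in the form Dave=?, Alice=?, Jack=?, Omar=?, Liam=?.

Dave has just one choice, so Dave = 8. Strike 8 from Alice, Omar, Liam.
Alice's domain is down to {3}, so Alice = 3. Strike 3 from Jack.
That leaves Omar = 4. So Jack can't be 4.
Jack has just one choice, so Jack = 5. Eliminate 5 elsewhere: Liam.
Liam must be 6 (only option left).

Dave=8, Alice=3, Jack=5, Omar=4, Liam=6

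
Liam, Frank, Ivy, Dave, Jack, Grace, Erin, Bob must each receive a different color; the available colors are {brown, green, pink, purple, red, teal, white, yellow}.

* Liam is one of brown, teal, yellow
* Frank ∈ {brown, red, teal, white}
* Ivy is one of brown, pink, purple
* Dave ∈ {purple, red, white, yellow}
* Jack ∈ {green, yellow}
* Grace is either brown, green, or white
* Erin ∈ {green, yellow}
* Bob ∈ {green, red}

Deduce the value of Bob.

The 8 variables together cover exactly {brown, green, pink, purple, red, teal, white, yellow} — 8 values for 8 variables — and pink appears only in Ivy's list, so Ivy = pink.
The 7 still-open variables together cover exactly {brown, green, purple, red, teal, white, yellow} — 7 values for 7 variables — and purple appears only in Dave's list, so Dave = purple.
Jack and Erin between them cover only {green, yellow} — a naked pair. Remove those values from Liam, Grace, Bob.
So Bob = red.

red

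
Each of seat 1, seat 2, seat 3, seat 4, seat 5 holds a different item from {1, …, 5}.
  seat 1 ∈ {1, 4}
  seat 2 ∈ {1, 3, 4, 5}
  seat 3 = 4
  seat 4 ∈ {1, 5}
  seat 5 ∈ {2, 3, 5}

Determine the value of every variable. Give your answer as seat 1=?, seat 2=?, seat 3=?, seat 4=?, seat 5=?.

seat 1=1, seat 2=3, seat 3=4, seat 4=5, seat 5=2

seat 3 must be 4 (only option left). Eliminate 4 elsewhere: seat 1, seat 2.
That leaves seat 1 = 1. Remove 1 from seat 2, seat 4.
seat 4's domain is down to {5}, so seat 4 = 5. So seat 2, seat 5 can't be 5.
seat 2 must be 3 (only option left). Remove 3 from seat 5.
seat 5's domain is down to {2}, so seat 5 = 2.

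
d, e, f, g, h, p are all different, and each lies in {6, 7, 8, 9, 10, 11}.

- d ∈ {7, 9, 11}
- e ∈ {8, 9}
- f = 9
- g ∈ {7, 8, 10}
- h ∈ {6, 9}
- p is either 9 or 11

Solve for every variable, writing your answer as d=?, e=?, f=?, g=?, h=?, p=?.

d=7, e=8, f=9, g=10, h=6, p=11

f must be 9 (only option left). So d, e, h, p can't be 9.
That leaves h = 6.
p must be 11 (only option left). So d can't be 11.
d has just one choice, so d = 7. Eliminate 7 elsewhere: g.
e's domain is down to {8}, so e = 8. Eliminate 8 elsewhere: g.
That leaves g = 10.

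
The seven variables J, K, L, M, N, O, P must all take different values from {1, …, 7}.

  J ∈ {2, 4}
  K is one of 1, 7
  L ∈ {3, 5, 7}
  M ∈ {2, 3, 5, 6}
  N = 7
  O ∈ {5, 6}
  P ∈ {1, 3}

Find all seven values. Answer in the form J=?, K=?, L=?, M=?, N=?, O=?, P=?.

N's domain is down to {7}, so N = 7. Remove 7 from K, L.
K must be 1 (only option left). Eliminate 1 elsewhere: P.
P has just one choice, so P = 3. Remove 3 from L, M.
L must be 5 (only option left). Remove 5 from M, O.
O's domain is down to {6}, so O = 6. Strike 6 from M.
That leaves M = 2. Remove 2 from J.
J must be 4 (only option left).

J=4, K=1, L=5, M=2, N=7, O=6, P=3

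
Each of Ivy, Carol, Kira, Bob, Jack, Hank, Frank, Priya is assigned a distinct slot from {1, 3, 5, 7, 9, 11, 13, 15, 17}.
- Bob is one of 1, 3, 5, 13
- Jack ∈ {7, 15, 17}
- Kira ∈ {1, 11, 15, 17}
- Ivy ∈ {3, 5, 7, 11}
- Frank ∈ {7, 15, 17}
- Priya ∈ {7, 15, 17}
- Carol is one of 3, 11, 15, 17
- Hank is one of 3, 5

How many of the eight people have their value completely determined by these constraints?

2

The 8 variables draw from only 8 values {1, 3, 5, 7, 11, 13, 15, 17}, so each is used; only Bob can be 13, hence Bob = 13.
The 7 still-open variables together cover exactly {1, 3, 5, 7, 11, 15, 17} — 7 values for 7 variables — and 1 appears only in Kira's list, so Kira = 1.
Jack, Frank, Priya share exactly the 3 values {7, 15, 17}; by pigeonhole those values go to them, so strike 7, 15, 17 from Ivy, Carol.
Determined: Kira=1, Bob=13. The other people each still have more than one consistent value. That makes 2.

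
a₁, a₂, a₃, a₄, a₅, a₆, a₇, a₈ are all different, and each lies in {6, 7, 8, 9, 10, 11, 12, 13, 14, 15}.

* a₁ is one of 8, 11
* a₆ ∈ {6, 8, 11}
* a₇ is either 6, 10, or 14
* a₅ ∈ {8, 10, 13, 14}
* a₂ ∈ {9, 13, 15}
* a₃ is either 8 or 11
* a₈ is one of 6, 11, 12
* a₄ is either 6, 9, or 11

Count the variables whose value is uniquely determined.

a₁ and a₃ between them cover only {8, 11} — a naked pair. Remove those values from a₄, a₅, a₆, a₈.
a₆ has just one choice, so a₆ = 6. Remove 6 from a₄, a₇, a₈.
a₈'s domain is down to {12}, so a₈ = 12.
That leaves a₄ = 9. Remove 9 from a₂.
Determined: a₄=9, a₆=6, a₈=12. The other variables each still have more than one consistent value. That makes 3.

3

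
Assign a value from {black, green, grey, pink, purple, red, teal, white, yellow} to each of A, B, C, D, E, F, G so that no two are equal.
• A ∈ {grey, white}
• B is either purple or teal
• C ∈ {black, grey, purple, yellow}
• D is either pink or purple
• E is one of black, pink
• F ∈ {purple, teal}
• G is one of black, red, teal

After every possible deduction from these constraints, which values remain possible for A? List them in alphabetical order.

B and F share exactly the 2 values {purple, teal}; by pigeonhole those values go to them, so strike purple, teal from C, D, G.
D must be pink (only option left). Remove pink from E.
That leaves E = black. Remove black from C, G.
G's domain is down to {red}, so G = red.
No further eliminations apply; A can still be any of grey, white.

grey, white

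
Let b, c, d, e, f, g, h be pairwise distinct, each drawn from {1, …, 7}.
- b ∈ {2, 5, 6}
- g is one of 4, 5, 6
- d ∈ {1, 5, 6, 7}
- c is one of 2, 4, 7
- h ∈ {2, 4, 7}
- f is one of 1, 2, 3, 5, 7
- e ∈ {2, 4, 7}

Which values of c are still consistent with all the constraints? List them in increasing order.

2, 4, 7

The 7 variables draw from only 7 values {1, 2, 3, 4, 5, 6, 7}, so each is used; only f can be 3, hence f = 3.
The 6 still-open variables draw from only 6 values {1, 2, 4, 5, 6, 7}, so each is used; only d can be 1, hence d = 1.
The 3 variables c, e, h are confined to {2, 4, 7}, which locks those values in; drop them from b, g.
No further eliminations apply; c can still be any of 2, 4, 7.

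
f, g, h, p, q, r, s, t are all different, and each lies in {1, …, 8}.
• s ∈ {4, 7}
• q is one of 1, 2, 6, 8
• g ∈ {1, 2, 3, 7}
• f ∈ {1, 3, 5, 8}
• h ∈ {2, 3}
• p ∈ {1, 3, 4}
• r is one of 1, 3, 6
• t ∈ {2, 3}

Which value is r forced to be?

The 8 variables together cover exactly {1, 2, 3, 4, 5, 6, 7, 8} — 8 values for 8 variables — and 5 appears only in f's list, so f = 5.
Among the 7 still-open variables, 8 fits only q (and all 7 values in {1, 2, 3, 4, 6, 7, 8} must be used), so q = 8.
The 6 still-open variables draw from only 6 values {1, 2, 3, 4, 6, 7}, so each is used; only r can be 6, hence r = 6.

6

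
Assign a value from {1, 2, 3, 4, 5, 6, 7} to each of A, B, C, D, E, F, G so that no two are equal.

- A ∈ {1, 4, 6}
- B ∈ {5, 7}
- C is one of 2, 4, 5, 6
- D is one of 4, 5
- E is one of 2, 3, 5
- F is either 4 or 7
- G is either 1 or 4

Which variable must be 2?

The 7 variables together cover exactly {1, 2, 3, 4, 5, 6, 7} — 7 values for 7 variables — and 3 appears only in E's list, so E = 3.
The 6 still-open variables draw from only 6 values {1, 2, 4, 5, 6, 7}, so each is used; only C can be 2, hence C = 2.

C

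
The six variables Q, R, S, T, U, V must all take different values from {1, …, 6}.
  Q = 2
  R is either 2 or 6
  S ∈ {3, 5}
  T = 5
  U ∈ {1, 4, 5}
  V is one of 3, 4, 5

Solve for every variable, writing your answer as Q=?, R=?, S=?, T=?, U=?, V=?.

Q's domain is down to {2}, so Q = 2. So R can't be 2.
R's domain is down to {6}, so R = 6.
That leaves T = 5. Strike 5 from S, U, V.
S's domain is down to {3}, so S = 3. Strike 3 from V.
V has just one choice, so V = 4. Eliminate 4 elsewhere: U.
U has just one choice, so U = 1.

Q=2, R=6, S=3, T=5, U=1, V=4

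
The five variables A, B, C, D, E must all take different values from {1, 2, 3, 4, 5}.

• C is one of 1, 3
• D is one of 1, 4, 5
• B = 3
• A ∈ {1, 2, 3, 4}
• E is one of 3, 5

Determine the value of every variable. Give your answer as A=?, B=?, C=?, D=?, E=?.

B has just one choice, so B = 3. So A, C, E can't be 3.
That leaves C = 1. Eliminate 1 elsewhere: A, D.
E has just one choice, so E = 5. Eliminate 5 elsewhere: D.
D must be 4 (only option left). Eliminate 4 elsewhere: A.
That leaves A = 2.

A=2, B=3, C=1, D=4, E=5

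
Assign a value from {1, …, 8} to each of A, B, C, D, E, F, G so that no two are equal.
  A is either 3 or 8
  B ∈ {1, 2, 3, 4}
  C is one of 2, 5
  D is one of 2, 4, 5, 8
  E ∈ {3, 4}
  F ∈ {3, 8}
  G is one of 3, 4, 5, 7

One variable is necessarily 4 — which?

E

The 7 variables draw from only 7 values {1, 2, 3, 4, 5, 7, 8}, so each is used; only B can be 1, hence B = 1.
The 6 still-open variables draw from only 6 values {2, 3, 4, 5, 7, 8}, so each is used; only G can be 7, hence G = 7.
A and F between them cover only {3, 8} — a naked pair. Remove those values from D, E.
So 4 goes to E.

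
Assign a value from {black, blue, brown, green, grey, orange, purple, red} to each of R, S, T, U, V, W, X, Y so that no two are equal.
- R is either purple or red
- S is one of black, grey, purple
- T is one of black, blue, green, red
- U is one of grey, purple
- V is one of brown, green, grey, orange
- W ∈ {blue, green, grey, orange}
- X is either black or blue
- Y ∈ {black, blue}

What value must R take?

red

The 8 variables together cover exactly {black, blue, brown, green, grey, orange, purple, red} — 8 values for 8 variables — and brown appears only in V's list, so V = brown.
The 7 still-open variables draw from only 7 values {black, blue, green, grey, orange, purple, red}, so each is used; only W can be orange, hence W = orange.
Among the 6 still-open variables, green fits only T (and all 6 values in {black, blue, green, grey, purple, red} must be used), so T = green.
The 5 still-open variables together cover exactly {black, blue, grey, purple, red} — 5 values for 5 variables — and red appears only in R's list, so R = red.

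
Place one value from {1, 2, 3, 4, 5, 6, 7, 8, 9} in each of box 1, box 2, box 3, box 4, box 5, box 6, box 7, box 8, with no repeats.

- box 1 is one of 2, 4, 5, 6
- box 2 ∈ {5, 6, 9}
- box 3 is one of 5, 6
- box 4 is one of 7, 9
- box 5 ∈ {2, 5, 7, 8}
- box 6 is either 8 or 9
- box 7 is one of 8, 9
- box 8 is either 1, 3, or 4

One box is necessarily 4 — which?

box 6 and box 7 between them cover only {8, 9} — a naked pair. Remove those values from box 2, box 4, box 5.
box 4 has just one choice, so box 4 = 7. So box 5 can't be 7.
The 2 variables box 2 and box 3 are confined to {5, 6}, which locks those values in; drop them from box 1, box 5.
box 5 has just one choice, so box 5 = 2. Remove 2 from box 1.
So 4 goes to box 1.

box 1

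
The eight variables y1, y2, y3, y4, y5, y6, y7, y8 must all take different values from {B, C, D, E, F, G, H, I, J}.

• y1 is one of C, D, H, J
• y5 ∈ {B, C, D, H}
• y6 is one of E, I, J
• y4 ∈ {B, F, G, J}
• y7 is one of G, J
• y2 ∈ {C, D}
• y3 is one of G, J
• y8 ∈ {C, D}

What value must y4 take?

y2 and y8 between them cover only {C, D} — a naked pair. Remove those values from y1, y5.
y3 and y7 share exactly the 2 values {G, J}; by pigeonhole those values go to them, so strike G, J from y1, y4, y6.
y1 has just one choice, so y1 = H. Strike H from y5.
y5 has just one choice, so y5 = B. Strike B from y4.
So y4 = F.

F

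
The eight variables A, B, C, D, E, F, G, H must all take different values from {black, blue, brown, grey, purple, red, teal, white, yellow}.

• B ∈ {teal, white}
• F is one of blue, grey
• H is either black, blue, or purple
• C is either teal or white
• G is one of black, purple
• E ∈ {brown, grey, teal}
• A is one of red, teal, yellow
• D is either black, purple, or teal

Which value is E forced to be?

brown

B and C between them cover only {teal, white} — a naked pair. Remove those values from A, D, E.
D and G share exactly the 2 values {black, purple}; by pigeonhole those values go to them, so strike black, purple from H.
H has just one choice, so H = blue. So F can't be blue.
F must be grey (only option left). So E can't be grey.
So E = brown.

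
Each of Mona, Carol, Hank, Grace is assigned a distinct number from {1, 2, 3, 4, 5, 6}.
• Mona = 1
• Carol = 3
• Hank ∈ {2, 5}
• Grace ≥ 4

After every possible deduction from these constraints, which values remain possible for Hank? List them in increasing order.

Mona must be 1 (only option left).
Carol must be 3 (only option left).
No further eliminations apply; Hank can still be any of 2, 5.

2, 5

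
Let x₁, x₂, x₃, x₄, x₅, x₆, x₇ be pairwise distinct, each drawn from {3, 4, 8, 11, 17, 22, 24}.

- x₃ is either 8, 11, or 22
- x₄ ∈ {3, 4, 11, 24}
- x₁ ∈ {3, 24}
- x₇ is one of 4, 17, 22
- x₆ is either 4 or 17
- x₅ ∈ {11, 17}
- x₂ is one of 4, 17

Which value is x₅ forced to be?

The 7 variables draw from only 7 values {3, 4, 8, 11, 17, 22, 24}, so each is used; only x₃ can be 8, hence x₃ = 8.
The 6 still-open variables together cover exactly {3, 4, 11, 17, 22, 24} — 6 values for 6 variables — and 22 appears only in x₇'s list, so x₇ = 22.
The 2 variables x₂ and x₆ are confined to {4, 17}, which locks those values in; drop them from x₄, x₅.
So x₅ = 11.

11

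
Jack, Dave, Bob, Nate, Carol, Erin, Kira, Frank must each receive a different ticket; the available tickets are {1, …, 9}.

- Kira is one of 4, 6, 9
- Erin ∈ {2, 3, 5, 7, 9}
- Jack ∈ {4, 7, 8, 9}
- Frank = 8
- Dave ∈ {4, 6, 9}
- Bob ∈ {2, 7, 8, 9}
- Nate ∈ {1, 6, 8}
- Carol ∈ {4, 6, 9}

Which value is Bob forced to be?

2

Frank must be 8 (only option left). Eliminate 8 elsewhere: Jack, Bob, Nate.
Dave, Carol, Kira share exactly the 3 values {4, 6, 9}; by pigeonhole those values go to them, so strike 4, 6, 9 from Jack, Bob, Nate, Erin.
Jack has just one choice, so Jack = 7. So Bob, Erin can't be 7.
So Bob = 2.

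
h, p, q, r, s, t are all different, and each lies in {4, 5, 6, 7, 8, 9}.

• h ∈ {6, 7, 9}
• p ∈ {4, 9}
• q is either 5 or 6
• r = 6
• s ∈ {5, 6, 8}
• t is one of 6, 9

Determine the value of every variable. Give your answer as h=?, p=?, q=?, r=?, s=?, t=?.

h=7, p=4, q=5, r=6, s=8, t=9

r must be 6 (only option left). So h, q, s, t can't be 6.
t's domain is down to {9}, so t = 9. Strike 9 from h, p.
h must be 7 (only option left).
p's domain is down to {4}, so p = 4.
That leaves q = 5. Eliminate 5 elsewhere: s.
s must be 8 (only option left).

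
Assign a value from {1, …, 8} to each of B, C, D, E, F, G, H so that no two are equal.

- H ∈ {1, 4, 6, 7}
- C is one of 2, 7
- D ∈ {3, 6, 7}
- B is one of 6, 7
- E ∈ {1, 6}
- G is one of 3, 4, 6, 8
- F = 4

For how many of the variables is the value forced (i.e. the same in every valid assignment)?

4

F must be 4 (only option left). Remove 4 from G, H.
Among the 6 still-open variables, 2 fits only C (and all 6 values in {1, 2, 3, 6, 7, 8} must be used), so C = 2.
The 5 still-open variables draw from only 5 values {1, 3, 6, 7, 8}, so each is used; only G can be 8, hence G = 8.
Among the 4 still-open variables, 3 fits only D (and all 4 values in {1, 3, 6, 7} must be used), so D = 3.
Determined: C=2, D=3, F=4, G=8. The other variables each still have more than one consistent value. That makes 4.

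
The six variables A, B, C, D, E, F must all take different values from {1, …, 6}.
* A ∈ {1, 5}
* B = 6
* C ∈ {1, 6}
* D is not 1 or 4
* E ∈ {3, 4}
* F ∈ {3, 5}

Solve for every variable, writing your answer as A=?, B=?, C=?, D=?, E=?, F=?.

B has just one choice, so B = 6. Eliminate 6 elsewhere: C, D.
C's domain is down to {1}, so C = 1. Strike 1 from A.
A's domain is down to {5}, so A = 5. Strike 5 from D, F.
That leaves F = 3. So D, E can't be 3.
D's domain is down to {2}, so D = 2.
E must be 4 (only option left).

A=5, B=6, C=1, D=2, E=4, F=3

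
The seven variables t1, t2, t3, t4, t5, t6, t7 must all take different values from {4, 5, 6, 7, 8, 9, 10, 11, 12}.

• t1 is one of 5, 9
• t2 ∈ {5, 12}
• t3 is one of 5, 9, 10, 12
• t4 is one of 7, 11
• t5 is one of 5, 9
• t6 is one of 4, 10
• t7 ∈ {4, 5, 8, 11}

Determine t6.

4

t1 and t5 share exactly the 2 values {5, 9}; by pigeonhole those values go to them, so strike 5, 9 from t2, t3, t7.
That leaves t2 = 12. Eliminate 12 elsewhere: t3.
That leaves t3 = 10. Remove 10 from t6.
So t6 = 4.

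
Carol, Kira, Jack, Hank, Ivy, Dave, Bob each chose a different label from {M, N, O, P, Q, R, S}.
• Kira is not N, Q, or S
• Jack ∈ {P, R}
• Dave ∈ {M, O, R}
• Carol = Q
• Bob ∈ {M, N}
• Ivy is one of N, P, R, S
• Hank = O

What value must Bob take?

N

Carol must be Q (only option left).
Hank has just one choice, so Hank = O. Eliminate O elsewhere: Kira, Dave.
The 5 still-open variables together cover exactly {M, N, P, R, S} — 5 values for 5 variables — and S appears only in Ivy's list, so Ivy = S.
The 4 still-open variables draw from only 4 values {M, N, P, R}, so each is used; only Bob can be N, hence Bob = N.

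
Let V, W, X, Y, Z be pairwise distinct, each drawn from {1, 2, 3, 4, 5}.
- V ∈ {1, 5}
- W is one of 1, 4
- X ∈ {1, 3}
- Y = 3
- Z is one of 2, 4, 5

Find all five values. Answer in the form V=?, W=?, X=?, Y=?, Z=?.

Y's domain is down to {3}, so Y = 3. Remove 3 from X.
X has just one choice, so X = 1. Strike 1 from V, W.
That leaves V = 5. So Z can't be 5.
W has just one choice, so W = 4. So Z can't be 4.
Z has just one choice, so Z = 2.

V=5, W=4, X=1, Y=3, Z=2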